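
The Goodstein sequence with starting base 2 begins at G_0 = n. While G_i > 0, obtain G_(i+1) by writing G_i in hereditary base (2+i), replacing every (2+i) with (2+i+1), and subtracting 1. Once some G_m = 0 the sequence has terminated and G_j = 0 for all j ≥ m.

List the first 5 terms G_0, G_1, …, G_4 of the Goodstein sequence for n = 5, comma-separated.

5, 27, 255, 467, 775

base 2: 5 = 2^2 + 1; at 3: 3^3 + 1 = 28; next = 27
base 3: 27 = 3^3; at 4: 4^4 = 256; next = 255
base 4: 255 = 3·4^3 + 3·4^2 + 3·4 + 3; at 5: 3·5^3 + 3·5^2 + 3·5 + 3 = 468; next = 467
base 5: 467 = 3·5^3 + 3·5^2 + 3·5 + 2; at 6: 3·6^3 + 3·6^2 + 3·6 + 2 = 776; next = 775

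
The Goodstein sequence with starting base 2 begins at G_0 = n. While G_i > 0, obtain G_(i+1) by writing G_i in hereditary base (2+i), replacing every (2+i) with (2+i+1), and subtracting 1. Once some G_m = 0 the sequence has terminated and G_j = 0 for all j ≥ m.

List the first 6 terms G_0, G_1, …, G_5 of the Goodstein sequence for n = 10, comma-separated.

G_0=10  [base 2] 2^(2 + 1) + 2  →[2↦3]→  3^(3 + 1) + 3 = 84  −1 ⇒ G_1=83
G_1=83  [base 3] 3^(3 + 1) + 2  →[3↦4]→  4^(4 + 1) + 2 = 1026  −1 ⇒ G_2=1025
G_2=1025  [base 4] 4^(4 + 1) + 1  →[4↦5]→  5^(5 + 1) + 1 = 15626  −1 ⇒ G_3=15625
G_3=15625  [base 5] 5^(5 + 1)  →[5↦6]→  6^(6 + 1) = 279936  −1 ⇒ G_4=279935
G_4=279935  [base 6] 5·6^6 + 5·6^5 + 5·6^4 + 5·6^3 + 5·6^2 + 5·6 + 5  →[6↦7]→  5·7^7 + 5·7^5 + 5·7^4 + 5·7^3 + 5·7^2 + 5·7 + 5 = 4215755  −1 ⇒ G_5=4215754

10, 83, 1025, 15625, 279935, 4215754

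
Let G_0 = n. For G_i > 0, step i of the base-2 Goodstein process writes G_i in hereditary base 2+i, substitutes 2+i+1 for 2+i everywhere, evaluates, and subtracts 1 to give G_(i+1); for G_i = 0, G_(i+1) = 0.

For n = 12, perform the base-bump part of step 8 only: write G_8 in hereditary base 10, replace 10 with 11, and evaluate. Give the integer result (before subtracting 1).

base 2: 12 = 2^(2 + 1) + 2^2; at 3: 3^(3 + 1) + 3^3 = 108; next = 107
base 3: 107 = 3^(3 + 1) + 2·3^2 + 2·3 + 2; at 4: 4^(4 + 1) + 2·4^2 + 2·4 + 2 = 1066; next = 1065
base 4: 1065 = 4^(4 + 1) + 2·4^2 + 2·4 + 1; at 5: 5^(5 + 1) + 2·5^2 + 2·5 + 1 = 15686; next = 15685
base 5: 15685 = 5^(5 + 1) + 2·5^2 + 2·5; at 6: 6^(6 + 1) + 2·6^2 + 2·6 = 280020; next = 280019
base 6: 280019 = 6^(6 + 1) + 2·6^2 + 6 + 5; at 7: 7^(7 + 1) + 2·7^2 + 7 + 5 = 5764911; next = 5764910
base 7: 5764910 = 7^(7 + 1) + 2·7^2 + 7 + 4; at 8: 8^(8 + 1) + 2·8^2 + 8 + 4 = 134217868; next = 134217867
base 8: 134217867 = 8^(8 + 1) + 2·8^2 + 8 + 3; at 9: 9^(9 + 1) + 2·9^2 + 9 + 3 = 3486784575; next = 3486784574
base 9: 3486784574 = 9^(9 + 1) + 2·9^2 + 9 + 2; at 10: 10^(10 + 1) + 2·10^2 + 10 + 2 = 100000000212; next = 100000000211

3138428376975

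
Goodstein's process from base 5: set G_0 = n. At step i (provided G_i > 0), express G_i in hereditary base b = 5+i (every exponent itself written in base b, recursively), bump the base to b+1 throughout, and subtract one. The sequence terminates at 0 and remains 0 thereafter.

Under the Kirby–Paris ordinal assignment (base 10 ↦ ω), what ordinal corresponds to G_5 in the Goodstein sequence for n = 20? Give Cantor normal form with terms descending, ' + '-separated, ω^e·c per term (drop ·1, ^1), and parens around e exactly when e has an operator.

[0] 20 ≡ 4·5 (base 5). Lift 6: 24. −1: 23.
[1] 23 ≡ 3·6 + 5 (base 6). Lift 7: 26. −1: 25.
[2] 25 ≡ 3·7 + 4 (base 7). Lift 8: 28. −1: 27.
[3] 27 ≡ 3·8 + 3 (base 8). Lift 9: 30. −1: 29.
[4] 29 ≡ 3·9 + 2 (base 9). Lift 10: 32. −1: 31.

ω·3 + 1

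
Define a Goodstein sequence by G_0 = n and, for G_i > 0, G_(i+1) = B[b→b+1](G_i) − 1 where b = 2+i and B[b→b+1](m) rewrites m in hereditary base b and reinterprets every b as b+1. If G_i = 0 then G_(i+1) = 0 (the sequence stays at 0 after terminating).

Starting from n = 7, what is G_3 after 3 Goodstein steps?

3127

[0] 7 ≡ 2^2 + 2 + 1 (base 2). Lift 3: 31. −1: 30.
[1] 30 ≡ 3^3 + 3 (base 3). Lift 4: 260. −1: 259.
[2] 259 ≡ 4^4 + 3 (base 4). Lift 5: 3128. −1: 3127.
[3] 3127 ≡ 5^5 + 2 (base 5). Lift 6: 46658. −1: 46657.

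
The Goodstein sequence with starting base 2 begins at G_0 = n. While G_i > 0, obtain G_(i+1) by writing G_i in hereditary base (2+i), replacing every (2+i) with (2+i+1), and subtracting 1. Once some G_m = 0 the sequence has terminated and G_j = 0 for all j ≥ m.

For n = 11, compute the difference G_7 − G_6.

2615391575

step 0: 11 = 2^(2 + 1) + 2 + 1; sub 3 for 2: 3^(3 + 1) + 3 + 1; = 85; G_1 = 85−1 = 84
step 1: 84 = 3^(3 + 1) + 3; sub 4 for 3: 4^(4 + 1) + 4; = 1028; G_2 = 1028−1 = 1027
step 2: 1027 = 4^(4 + 1) + 3; sub 5 for 4: 5^(5 + 1) + 3; = 15628; G_3 = 15628−1 = 15627
step 3: 15627 = 5^(5 + 1) + 2; sub 6 for 5: 6^(6 + 1) + 2; = 279938; G_4 = 279938−1 = 279937
step 4: 279937 = 6^(6 + 1) + 1; sub 7 for 6: 7^(7 + 1) + 1; = 5764802; G_5 = 5764802−1 = 5764801
step 5: 5764801 = 7^(7 + 1); sub 8 for 7: 8^(8 + 1); = 134217728; G_6 = 134217728−1 = 134217727
step 6: 134217727 = 7·8^8 + 7·8^7 + 7·8^6 + 7·8^5 + 7·8^4 + 7·8^3 + 7·8^2 + 7·8 + 7; sub 9 for 8: 7·9^9 + 7·9^7 + 7·9^6 + 7·9^5 + 7·9^4 + 7·9^3 + 7·9^2 + 7·9 + 7; = 2749609303; G_7 = 2749609303−1 = 2749609302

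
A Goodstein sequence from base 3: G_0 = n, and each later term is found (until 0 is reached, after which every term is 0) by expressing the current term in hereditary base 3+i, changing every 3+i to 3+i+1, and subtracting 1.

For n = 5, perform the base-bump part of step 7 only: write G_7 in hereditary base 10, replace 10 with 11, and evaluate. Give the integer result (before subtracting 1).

i=0: 5 = 3 + 2 (b=3); 3→4: 4 + 2 = 6; 6−1 = 5
i=1: 5 = 4 + 1 (b=4); 4→5: 5 + 1 = 6; 6−1 = 5
i=2: 5 = 5 (b=5); 5→6: 6 = 6; 6−1 = 5
i=3: 5 = 5 (b=6); 6→7: 5 = 5; 5−1 = 4
i=4: 4 = 4 (b=7); 7→8: 4 = 4; 4−1 = 3
i=5: 3 = 3 (b=8); 8→9: 3 = 3; 3−1 = 2
i=6: 2 = 2 (b=9); 9→10: 2 = 2; 2−1 = 1

1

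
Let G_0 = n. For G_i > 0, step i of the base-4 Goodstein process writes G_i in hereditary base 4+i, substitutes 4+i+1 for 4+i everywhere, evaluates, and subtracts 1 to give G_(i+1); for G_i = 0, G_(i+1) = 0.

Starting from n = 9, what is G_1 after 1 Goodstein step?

10

[0] 9 ≡ 2·4 + 1 (base 4). Lift 5: 11. −1: 10.
[1] 10 ≡ 2·5 (base 5). Lift 6: 12. −1: 11.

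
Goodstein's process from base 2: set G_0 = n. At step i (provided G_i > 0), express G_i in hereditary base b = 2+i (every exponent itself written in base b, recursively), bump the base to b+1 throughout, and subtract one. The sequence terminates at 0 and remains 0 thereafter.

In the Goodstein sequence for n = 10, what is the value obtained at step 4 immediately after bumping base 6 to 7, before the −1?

4215755

10 —HB2→ 2^(2 + 1) + 2 —bump→ 3^(3 + 1) + 3 = 84 —(−1)→ 83
83 —HB3→ 3^(3 + 1) + 2 —bump→ 4^(4 + 1) + 2 = 1026 —(−1)→ 1025
1025 —HB4→ 4^(4 + 1) + 1 —bump→ 5^(5 + 1) + 1 = 15626 —(−1)→ 15625
15625 —HB5→ 5^(5 + 1) —bump→ 6^(6 + 1) = 279936 —(−1)→ 279935
279935 —HB6→ 5·6^6 + 5·6^5 + 5·6^4 + 5·6^3 + 5·6^2 + 5·6 + 5 —bump→ 5·7^7 + 5·7^5 + 5·7^4 + 5·7^3 + 5·7^2 + 5·7 + 5 = 4215755 —(−1)→ 4215754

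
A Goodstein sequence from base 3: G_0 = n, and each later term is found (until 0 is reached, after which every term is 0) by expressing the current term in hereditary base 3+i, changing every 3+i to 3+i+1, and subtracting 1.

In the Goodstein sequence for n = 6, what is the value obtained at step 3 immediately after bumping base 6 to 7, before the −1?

8

(0) 6|_3 = 2·3 ↦ 2·4|_4 = 8 ⇒ 7
(1) 7|_4 = 4 + 3 ↦ 5 + 3|_5 = 8 ⇒ 7
(2) 7|_5 = 5 + 2 ↦ 6 + 2|_6 = 8 ⇒ 7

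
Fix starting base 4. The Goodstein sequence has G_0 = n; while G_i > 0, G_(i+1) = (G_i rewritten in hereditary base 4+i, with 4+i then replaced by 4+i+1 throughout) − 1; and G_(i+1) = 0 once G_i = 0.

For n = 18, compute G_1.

step 0: 18 = 4^2 + 2; sub 5 for 4: 5^2 + 2; = 27; G_1 = 27−1 = 26
step 1: 26 = 5^2 + 1; sub 6 for 5: 6^2 + 1; = 37; G_2 = 37−1 = 36

26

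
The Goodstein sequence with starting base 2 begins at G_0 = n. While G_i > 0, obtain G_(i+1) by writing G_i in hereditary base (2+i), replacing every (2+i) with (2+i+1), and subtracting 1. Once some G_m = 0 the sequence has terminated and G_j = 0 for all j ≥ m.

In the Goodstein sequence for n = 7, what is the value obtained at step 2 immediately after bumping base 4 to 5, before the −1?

3128

(0) 7|_2 = 2^2 + 2 + 1 ↦ 3^3 + 3 + 1|_3 = 31 ⇒ 30
(1) 30|_3 = 3^3 + 3 ↦ 4^4 + 4|_4 = 260 ⇒ 259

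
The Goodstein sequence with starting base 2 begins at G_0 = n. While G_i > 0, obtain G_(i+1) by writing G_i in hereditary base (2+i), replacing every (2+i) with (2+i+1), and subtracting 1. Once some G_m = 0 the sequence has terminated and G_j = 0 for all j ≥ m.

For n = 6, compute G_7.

332147

G_0=6  [base 2] 2^2 + 2  →[2↦3]→  3^3 + 3 = 30  −1 ⇒ G_1=29
G_1=29  [base 3] 3^3 + 2  →[3↦4]→  4^4 + 2 = 258  −1 ⇒ G_2=257
G_2=257  [base 4] 4^4 + 1  →[4↦5]→  5^5 + 1 = 3126  −1 ⇒ G_3=3125
G_3=3125  [base 5] 5^5  →[5↦6]→  6^6 = 46656  −1 ⇒ G_4=46655
G_4=46655  [base 6] 5·6^5 + 5·6^4 + 5·6^3 + 5·6^2 + 5·6 + 5  →[6↦7]→  5·7^5 + 5·7^4 + 5·7^3 + 5·7^2 + 5·7 + 5 = 98040  −1 ⇒ G_5=98039
G_5=98039  [base 7] 5·7^5 + 5·7^4 + 5·7^3 + 5·7^2 + 5·7 + 4  →[7↦8]→  5·8^5 + 5·8^4 + 5·8^3 + 5·8^2 + 5·8 + 4 = 187244  −1 ⇒ G_6=187243
G_6=187243  [base 8] 5·8^5 + 5·8^4 + 5·8^3 + 5·8^2 + 5·8 + 3  →[8↦9]→  5·9^5 + 5·9^4 + 5·9^3 + 5·9^2 + 5·9 + 3 = 332148  −1 ⇒ G_7=332147
G_7=332147  [base 9] 5·9^5 + 5·9^4 + 5·9^3 + 5·9^2 + 5·9 + 2  →[9↦10]→  5·10^5 + 5·10^4 + 5·10^3 + 5·10^2 + 5·10 + 2 = 555552  −1 ⇒ G_8=555551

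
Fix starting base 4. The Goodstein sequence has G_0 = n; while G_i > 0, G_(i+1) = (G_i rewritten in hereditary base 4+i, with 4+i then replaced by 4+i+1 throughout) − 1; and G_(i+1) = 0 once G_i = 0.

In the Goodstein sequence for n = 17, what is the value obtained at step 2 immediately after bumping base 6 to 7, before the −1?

i=0: 17 = 4^2 + 1 (b=4); 4→5: 5^2 + 1 = 26; 26−1 = 25
i=1: 25 = 5^2 (b=5); 5→6: 6^2 = 36; 36−1 = 35
i=2: 35 = 5·6 + 5 (b=6); 6→7: 5·7 + 5 = 40; 40−1 = 39

40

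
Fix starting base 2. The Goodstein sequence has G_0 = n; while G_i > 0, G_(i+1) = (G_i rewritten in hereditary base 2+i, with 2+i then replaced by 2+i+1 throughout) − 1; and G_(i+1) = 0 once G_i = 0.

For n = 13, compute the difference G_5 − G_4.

5485287

base 2: 13 = 2^(2 + 1) + 2^2 + 1; at 3: 3^(3 + 1) + 3^3 + 1 = 109; next = 108
base 3: 108 = 3^(3 + 1) + 3^3; at 4: 4^(4 + 1) + 4^4 = 1280; next = 1279
base 4: 1279 = 4^(4 + 1) + 3·4^3 + 3·4^2 + 3·4 + 3; at 5: 5^(5 + 1) + 3·5^3 + 3·5^2 + 3·5 + 3 = 16093; next = 16092
base 5: 16092 = 5^(5 + 1) + 3·5^3 + 3·5^2 + 3·5 + 2; at 6: 6^(6 + 1) + 3·6^3 + 3·6^2 + 3·6 + 2 = 280712; next = 280711
base 6: 280711 = 6^(6 + 1) + 3·6^3 + 3·6^2 + 3·6 + 1; at 7: 7^(7 + 1) + 3·7^3 + 3·7^2 + 3·7 + 1 = 5765999; next = 5765998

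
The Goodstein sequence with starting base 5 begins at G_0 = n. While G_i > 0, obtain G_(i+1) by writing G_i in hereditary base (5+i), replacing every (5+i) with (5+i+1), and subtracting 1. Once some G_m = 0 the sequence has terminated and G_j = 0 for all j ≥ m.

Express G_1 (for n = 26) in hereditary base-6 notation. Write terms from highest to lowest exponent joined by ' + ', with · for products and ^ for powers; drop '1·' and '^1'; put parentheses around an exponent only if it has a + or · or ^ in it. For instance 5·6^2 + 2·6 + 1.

6^2

26 —HB5→ 5^2 + 1 —bump→ 6^2 + 1 = 37 —(−1)→ 36
36 —HB6→ 6^2 —bump→ 7^2 = 49 —(−1)→ 48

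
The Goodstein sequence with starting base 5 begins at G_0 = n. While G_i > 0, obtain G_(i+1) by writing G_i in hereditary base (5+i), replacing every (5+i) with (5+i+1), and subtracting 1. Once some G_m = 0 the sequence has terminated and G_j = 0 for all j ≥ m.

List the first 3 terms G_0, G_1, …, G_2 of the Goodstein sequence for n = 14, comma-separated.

14, 15, 16

G_0 = 14. HB_5(14) = 2·5 + 4. Bump = 16. G_1 = 15.
G_1 = 15. HB_6(15) = 2·6 + 3. Bump = 17. G_2 = 16.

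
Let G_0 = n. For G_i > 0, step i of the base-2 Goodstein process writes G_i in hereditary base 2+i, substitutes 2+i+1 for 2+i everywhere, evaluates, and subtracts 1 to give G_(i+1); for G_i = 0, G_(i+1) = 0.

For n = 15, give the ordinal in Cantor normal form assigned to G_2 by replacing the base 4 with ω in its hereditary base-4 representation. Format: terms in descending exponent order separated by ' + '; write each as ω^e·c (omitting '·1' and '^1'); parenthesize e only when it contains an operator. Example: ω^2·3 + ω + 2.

(0) 15|_2 = 2^(2 + 1) + 2^2 + 2 + 1 ↦ 3^(3 + 1) + 3^3 + 3 + 1|_3 = 112 ⇒ 111
(1) 111|_3 = 3^(3 + 1) + 3^3 + 3 ↦ 4^(4 + 1) + 4^4 + 4|_4 = 1284 ⇒ 1283
(2) 1283|_4 = 4^(4 + 1) + 4^4 + 3 ↦ 5^(5 + 1) + 5^5 + 3|_5 = 18753 ⇒ 18752

ω^(ω + 1) + ω^ω + 3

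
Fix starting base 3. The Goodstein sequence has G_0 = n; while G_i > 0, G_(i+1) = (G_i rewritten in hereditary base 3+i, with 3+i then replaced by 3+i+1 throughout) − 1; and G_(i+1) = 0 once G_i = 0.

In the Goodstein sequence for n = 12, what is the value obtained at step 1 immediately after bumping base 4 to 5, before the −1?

28

G_0 = 12. HB_3(12) = 3^2 + 3. Bump = 20. G_1 = 19.
G_1 = 19. HB_4(19) = 4^2 + 3. Bump = 28. G_2 = 27.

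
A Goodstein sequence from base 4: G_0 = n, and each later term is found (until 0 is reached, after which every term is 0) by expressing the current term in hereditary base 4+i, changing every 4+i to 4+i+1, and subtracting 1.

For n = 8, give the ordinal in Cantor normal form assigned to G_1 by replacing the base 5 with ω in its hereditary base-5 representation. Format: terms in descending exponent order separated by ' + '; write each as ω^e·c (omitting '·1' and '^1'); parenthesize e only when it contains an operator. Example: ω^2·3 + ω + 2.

[0] 8 ≡ 2·4 (base 4). Lift 5: 10. −1: 9.
[1] 9 ≡ 5 + 4 (base 5). Lift 6: 10. −1: 9.

ω + 4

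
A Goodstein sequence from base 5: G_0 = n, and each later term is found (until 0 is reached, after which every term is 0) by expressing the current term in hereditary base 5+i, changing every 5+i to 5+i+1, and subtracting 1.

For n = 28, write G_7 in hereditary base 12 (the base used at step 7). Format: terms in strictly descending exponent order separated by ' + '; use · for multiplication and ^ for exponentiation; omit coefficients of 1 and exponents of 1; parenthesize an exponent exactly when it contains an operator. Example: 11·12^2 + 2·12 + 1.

8·12 + 5

[0] 28 ≡ 5^2 + 3 (base 5). Lift 6: 39. −1: 38.
[1] 38 ≡ 6^2 + 2 (base 6). Lift 7: 51. −1: 50.
[2] 50 ≡ 7^2 + 1 (base 7). Lift 8: 65. −1: 64.
[3] 64 ≡ 8^2 (base 8). Lift 9: 81. −1: 80.
[4] 80 ≡ 8·9 + 8 (base 9). Lift 10: 88. −1: 87.
[5] 87 ≡ 8·10 + 7 (base 10). Lift 11: 95. −1: 94.
[6] 94 ≡ 8·11 + 6 (base 11). Lift 12: 102. −1: 101.
[7] 101 ≡ 8·12 + 5 (base 12). Lift 13: 109. −1: 108.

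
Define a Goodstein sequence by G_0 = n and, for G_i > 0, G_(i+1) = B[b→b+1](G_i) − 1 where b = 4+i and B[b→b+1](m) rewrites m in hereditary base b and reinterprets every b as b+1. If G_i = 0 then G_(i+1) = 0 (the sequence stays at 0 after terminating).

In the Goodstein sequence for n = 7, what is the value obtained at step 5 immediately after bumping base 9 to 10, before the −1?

G_0 = 7. HB_4(7) = 4 + 3. Bump = 8. G_1 = 7.
G_1 = 7. HB_5(7) = 5 + 2. Bump = 8. G_2 = 7.
G_2 = 7. HB_6(7) = 6 + 1. Bump = 8. G_3 = 7.
G_3 = 7. HB_7(7) = 7. Bump = 8. G_4 = 7.
G_4 = 7. HB_8(7) = 7. Bump = 7. G_5 = 6.

6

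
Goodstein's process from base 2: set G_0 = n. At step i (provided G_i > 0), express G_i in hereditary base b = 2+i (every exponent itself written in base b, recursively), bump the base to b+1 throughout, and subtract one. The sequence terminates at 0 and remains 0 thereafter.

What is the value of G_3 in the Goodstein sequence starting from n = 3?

step 0: 3 = 2 + 1; sub 3 for 2: 3 + 1; = 4; G_1 = 4−1 = 3
step 1: 3 = 3; sub 4 for 3: 4; = 4; G_2 = 4−1 = 3
step 2: 3 = 3; sub 5 for 4: 3; = 3; G_3 = 3−1 = 2
step 3: 2 = 2; sub 6 for 5: 2; = 2; G_4 = 2−1 = 1

2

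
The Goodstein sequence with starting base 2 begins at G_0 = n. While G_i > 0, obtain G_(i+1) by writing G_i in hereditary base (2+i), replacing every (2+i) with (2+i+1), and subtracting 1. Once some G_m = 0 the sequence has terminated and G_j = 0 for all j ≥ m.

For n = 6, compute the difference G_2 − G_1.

228

[0] 6 ≡ 2^2 + 2 (base 2). Lift 3: 30. −1: 29.
[1] 29 ≡ 3^3 + 2 (base 3). Lift 4: 258. −1: 257.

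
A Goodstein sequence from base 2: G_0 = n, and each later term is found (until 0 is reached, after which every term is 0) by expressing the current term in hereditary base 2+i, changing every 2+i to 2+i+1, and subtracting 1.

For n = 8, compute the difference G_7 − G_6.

741286580

8 —HB2→ 2^(2 + 1) —bump→ 3^(3 + 1) = 81 —(−1)→ 80
80 —HB3→ 2·3^3 + 2·3^2 + 2·3 + 2 —bump→ 2·4^4 + 2·4^2 + 2·4 + 2 = 554 —(−1)→ 553
553 —HB4→ 2·4^4 + 2·4^2 + 2·4 + 1 —bump→ 2·5^5 + 2·5^2 + 2·5 + 1 = 6311 —(−1)→ 6310
6310 —HB5→ 2·5^5 + 2·5^2 + 2·5 —bump→ 2·6^6 + 2·6^2 + 2·6 = 93396 —(−1)→ 93395
93395 —HB6→ 2·6^6 + 2·6^2 + 6 + 5 —bump→ 2·7^7 + 2·7^2 + 7 + 5 = 1647196 —(−1)→ 1647195
1647195 —HB7→ 2·7^7 + 2·7^2 + 7 + 4 —bump→ 2·8^8 + 2·8^2 + 8 + 4 = 33554572 —(−1)→ 33554571
33554571 —HB8→ 2·8^8 + 2·8^2 + 8 + 3 —bump→ 2·9^9 + 2·9^2 + 9 + 3 = 774841152 —(−1)→ 774841151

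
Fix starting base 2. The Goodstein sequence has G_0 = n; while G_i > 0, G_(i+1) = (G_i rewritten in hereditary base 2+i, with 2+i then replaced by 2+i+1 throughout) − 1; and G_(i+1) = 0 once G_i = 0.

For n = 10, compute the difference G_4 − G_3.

264310

10 —HB2→ 2^(2 + 1) + 2 —bump→ 3^(3 + 1) + 3 = 84 —(−1)→ 83
83 —HB3→ 3^(3 + 1) + 2 —bump→ 4^(4 + 1) + 2 = 1026 —(−1)→ 1025
1025 —HB4→ 4^(4 + 1) + 1 —bump→ 5^(5 + 1) + 1 = 15626 —(−1)→ 15625
15625 —HB5→ 5^(5 + 1) —bump→ 6^(6 + 1) = 279936 —(−1)→ 279935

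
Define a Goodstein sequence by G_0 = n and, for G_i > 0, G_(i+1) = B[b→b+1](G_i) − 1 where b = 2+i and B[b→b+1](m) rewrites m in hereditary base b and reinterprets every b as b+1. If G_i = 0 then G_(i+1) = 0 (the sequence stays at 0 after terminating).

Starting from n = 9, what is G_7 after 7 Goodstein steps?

1162263921

G_0 = 9. HB_2(9) = 2^(2 + 1) + 1. Bump = 82. G_1 = 81.
G_1 = 81. HB_3(81) = 3^(3 + 1). Bump = 1024. G_2 = 1023.
G_2 = 1023. HB_4(1023) = 3·4^4 + 3·4^3 + 3·4^2 + 3·4 + 3. Bump = 9843. G_3 = 9842.
G_3 = 9842. HB_5(9842) = 3·5^5 + 3·5^3 + 3·5^2 + 3·5 + 2. Bump = 140744. G_4 = 140743.
G_4 = 140743. HB_6(140743) = 3·6^6 + 3·6^3 + 3·6^2 + 3·6 + 1. Bump = 2471827. G_5 = 2471826.
G_5 = 2471826. HB_7(2471826) = 3·7^7 + 3·7^3 + 3·7^2 + 3·7. Bump = 50333400. G_6 = 50333399.
G_6 = 50333399. HB_8(50333399) = 3·8^8 + 3·8^3 + 3·8^2 + 2·8 + 7. Bump = 1162263922. G_7 = 1162263921.
G_7 = 1162263921. HB_9(1162263921) = 3·9^9 + 3·9^3 + 3·9^2 + 2·9 + 6. Bump = 30000003326. G_8 = 30000003325.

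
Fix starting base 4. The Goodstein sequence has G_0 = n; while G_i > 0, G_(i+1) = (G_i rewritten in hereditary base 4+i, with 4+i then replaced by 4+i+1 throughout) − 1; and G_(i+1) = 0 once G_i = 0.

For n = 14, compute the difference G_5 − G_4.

1

[0] 14 ≡ 3·4 + 2 (base 4). Lift 5: 17. −1: 16.
[1] 16 ≡ 3·5 + 1 (base 5). Lift 6: 19. −1: 18.
[2] 18 ≡ 3·6 (base 6). Lift 7: 21. −1: 20.
[3] 20 ≡ 2·7 + 6 (base 7). Lift 8: 22. −1: 21.
[4] 21 ≡ 2·8 + 5 (base 8). Lift 9: 23. −1: 22.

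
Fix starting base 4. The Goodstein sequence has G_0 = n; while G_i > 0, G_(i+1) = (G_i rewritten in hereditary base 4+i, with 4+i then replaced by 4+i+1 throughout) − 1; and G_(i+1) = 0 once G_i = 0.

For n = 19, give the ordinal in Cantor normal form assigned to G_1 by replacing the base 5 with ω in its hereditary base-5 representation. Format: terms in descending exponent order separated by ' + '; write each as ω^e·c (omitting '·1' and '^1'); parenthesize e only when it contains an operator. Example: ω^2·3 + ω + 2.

ω^2 + 2

G_0=19  [base 4] 4^2 + 3  →[4↦5]→  5^2 + 3 = 28  −1 ⇒ G_1=27
G_1=27  [base 5] 5^2 + 2  →[5↦6]→  6^2 + 2 = 38  −1 ⇒ G_2=37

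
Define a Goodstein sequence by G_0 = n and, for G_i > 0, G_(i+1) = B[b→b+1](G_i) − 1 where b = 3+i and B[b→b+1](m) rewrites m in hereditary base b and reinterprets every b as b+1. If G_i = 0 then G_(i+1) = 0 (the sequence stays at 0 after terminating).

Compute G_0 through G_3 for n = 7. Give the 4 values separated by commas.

(0) 7|_3 = 2·3 + 1 ↦ 2·4 + 1|_4 = 9 ⇒ 8
(1) 8|_4 = 2·4 ↦ 2·5|_5 = 10 ⇒ 9
(2) 9|_5 = 5 + 4 ↦ 6 + 4|_6 = 10 ⇒ 9

7, 8, 9, 9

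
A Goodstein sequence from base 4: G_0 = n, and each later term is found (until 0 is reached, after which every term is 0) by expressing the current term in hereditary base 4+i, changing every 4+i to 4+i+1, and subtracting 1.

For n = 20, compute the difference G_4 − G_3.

(0) 20|_4 = 4^2 + 4 ↦ 5^2 + 5|_5 = 30 ⇒ 29
(1) 29|_5 = 5^2 + 4 ↦ 6^2 + 4|_6 = 40 ⇒ 39
(2) 39|_6 = 6^2 + 3 ↦ 7^2 + 3|_7 = 52 ⇒ 51
(3) 51|_7 = 7^2 + 2 ↦ 8^2 + 2|_8 = 66 ⇒ 65

14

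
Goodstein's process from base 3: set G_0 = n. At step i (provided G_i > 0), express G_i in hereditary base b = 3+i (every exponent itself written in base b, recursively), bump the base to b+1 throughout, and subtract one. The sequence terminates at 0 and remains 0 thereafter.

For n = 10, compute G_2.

(0) 10|_3 = 3^2 + 1 ↦ 4^2 + 1|_4 = 17 ⇒ 16
(1) 16|_4 = 4^2 ↦ 5^2|_5 = 25 ⇒ 24
(2) 24|_5 = 4·5 + 4 ↦ 4·6 + 4|_6 = 28 ⇒ 27

24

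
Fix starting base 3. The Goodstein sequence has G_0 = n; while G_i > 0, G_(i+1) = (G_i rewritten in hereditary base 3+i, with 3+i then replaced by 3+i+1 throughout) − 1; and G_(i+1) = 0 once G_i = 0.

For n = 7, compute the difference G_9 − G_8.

-1

base 3: 7 = 2·3 + 1; at 4: 2·4 + 1 = 9; next = 8
base 4: 8 = 2·4; at 5: 2·5 = 10; next = 9
base 5: 9 = 5 + 4; at 6: 6 + 4 = 10; next = 9
base 6: 9 = 6 + 3; at 7: 7 + 3 = 10; next = 9
base 7: 9 = 7 + 2; at 8: 8 + 2 = 10; next = 9
base 8: 9 = 8 + 1; at 9: 9 + 1 = 10; next = 9
base 9: 9 = 9; at 10: 10 = 10; next = 9
base 10: 9 = 9; at 11: 9 = 9; next = 8
base 11: 8 = 8; at 12: 8 = 8; next = 7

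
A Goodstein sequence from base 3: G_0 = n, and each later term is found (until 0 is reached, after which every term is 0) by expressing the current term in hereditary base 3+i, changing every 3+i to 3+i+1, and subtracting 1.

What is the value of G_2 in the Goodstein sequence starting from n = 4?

4

base 3: 4 = 3 + 1; at 4: 4 + 1 = 5; next = 4
base 4: 4 = 4; at 5: 5 = 5; next = 4
base 5: 4 = 4; at 6: 4 = 4; next = 3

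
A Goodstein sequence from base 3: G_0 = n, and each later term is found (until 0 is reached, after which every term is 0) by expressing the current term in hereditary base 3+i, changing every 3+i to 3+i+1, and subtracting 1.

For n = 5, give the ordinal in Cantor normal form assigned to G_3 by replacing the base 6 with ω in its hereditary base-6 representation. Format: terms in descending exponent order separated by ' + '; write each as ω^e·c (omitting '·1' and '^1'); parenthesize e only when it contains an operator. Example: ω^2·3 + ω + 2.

[0] 5 ≡ 3 + 2 (base 3). Lift 4: 6. −1: 5.
[1] 5 ≡ 4 + 1 (base 4). Lift 5: 6. −1: 5.
[2] 5 ≡ 5 (base 5). Lift 6: 6. −1: 5.
[3] 5 ≡ 5 (base 6). Lift 7: 5. −1: 4.

5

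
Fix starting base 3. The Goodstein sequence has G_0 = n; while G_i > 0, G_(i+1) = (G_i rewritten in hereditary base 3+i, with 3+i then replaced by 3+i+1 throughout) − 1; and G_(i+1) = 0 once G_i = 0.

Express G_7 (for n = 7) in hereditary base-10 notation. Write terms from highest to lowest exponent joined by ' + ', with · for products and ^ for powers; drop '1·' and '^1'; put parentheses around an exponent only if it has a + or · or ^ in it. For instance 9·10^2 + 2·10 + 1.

7 —HB3→ 2·3 + 1 —bump→ 2·4 + 1 = 9 —(−1)→ 8
8 —HB4→ 2·4 —bump→ 2·5 = 10 —(−1)→ 9
9 —HB5→ 5 + 4 —bump→ 6 + 4 = 10 —(−1)→ 9
9 —HB6→ 6 + 3 —bump→ 7 + 3 = 10 —(−1)→ 9
9 —HB7→ 7 + 2 —bump→ 8 + 2 = 10 —(−1)→ 9
9 —HB8→ 8 + 1 —bump→ 9 + 1 = 10 —(−1)→ 9
9 —HB9→ 9 —bump→ 10 = 10 —(−1)→ 9
9 —HB10→ 9 —bump→ 9 = 9 —(−1)→ 8

9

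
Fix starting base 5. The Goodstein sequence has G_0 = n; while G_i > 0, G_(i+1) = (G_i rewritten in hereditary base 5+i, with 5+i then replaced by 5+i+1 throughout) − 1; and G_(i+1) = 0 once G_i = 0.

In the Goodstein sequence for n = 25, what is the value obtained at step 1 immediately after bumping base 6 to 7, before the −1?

base 5: 25 = 5^2; at 6: 6^2 = 36; next = 35
base 6: 35 = 5·6 + 5; at 7: 5·7 + 5 = 40; next = 39

40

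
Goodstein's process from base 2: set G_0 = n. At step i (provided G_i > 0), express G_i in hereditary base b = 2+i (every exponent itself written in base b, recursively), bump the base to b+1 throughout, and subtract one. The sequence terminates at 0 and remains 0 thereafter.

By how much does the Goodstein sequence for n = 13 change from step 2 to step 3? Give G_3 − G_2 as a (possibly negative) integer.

14813

i=0: 13 = 2^(2 + 1) + 2^2 + 1 (b=2); 2→3: 3^(3 + 1) + 3^3 + 1 = 109; 109−1 = 108
i=1: 108 = 3^(3 + 1) + 3^3 (b=3); 3→4: 4^(4 + 1) + 4^4 = 1280; 1280−1 = 1279
i=2: 1279 = 4^(4 + 1) + 3·4^3 + 3·4^2 + 3·4 + 3 (b=4); 4→5: 5^(5 + 1) + 3·5^3 + 3·5^2 + 3·5 + 3 = 16093; 16093−1 = 16092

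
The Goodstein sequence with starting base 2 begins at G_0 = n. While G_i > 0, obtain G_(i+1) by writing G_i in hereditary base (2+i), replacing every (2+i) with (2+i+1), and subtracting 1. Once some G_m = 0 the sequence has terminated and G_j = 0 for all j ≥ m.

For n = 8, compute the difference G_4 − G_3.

87085

G_0 = 8. HB_2(8) = 2^(2 + 1). Bump = 81. G_1 = 80.
G_1 = 80. HB_3(80) = 2·3^3 + 2·3^2 + 2·3 + 2. Bump = 554. G_2 = 553.
G_2 = 553. HB_4(553) = 2·4^4 + 2·4^2 + 2·4 + 1. Bump = 6311. G_3 = 6310.
G_3 = 6310. HB_5(6310) = 2·5^5 + 2·5^2 + 2·5. Bump = 93396. G_4 = 93395.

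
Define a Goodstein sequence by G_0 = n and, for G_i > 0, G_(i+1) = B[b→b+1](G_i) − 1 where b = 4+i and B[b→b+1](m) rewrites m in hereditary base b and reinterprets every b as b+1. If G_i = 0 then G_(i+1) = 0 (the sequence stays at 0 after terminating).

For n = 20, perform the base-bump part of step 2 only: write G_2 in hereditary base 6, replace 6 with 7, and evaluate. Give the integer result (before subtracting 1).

52

(0) 20|_4 = 4^2 + 4 ↦ 5^2 + 5|_5 = 30 ⇒ 29
(1) 29|_5 = 5^2 + 4 ↦ 6^2 + 4|_6 = 40 ⇒ 39
(2) 39|_6 = 6^2 + 3 ↦ 7^2 + 3|_7 = 52 ⇒ 51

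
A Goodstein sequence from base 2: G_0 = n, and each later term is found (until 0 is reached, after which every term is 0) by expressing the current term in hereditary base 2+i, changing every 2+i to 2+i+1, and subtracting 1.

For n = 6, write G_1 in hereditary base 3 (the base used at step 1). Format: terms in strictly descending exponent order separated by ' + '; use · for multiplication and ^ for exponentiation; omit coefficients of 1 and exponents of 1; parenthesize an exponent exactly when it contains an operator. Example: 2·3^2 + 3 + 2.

3^3 + 2

6 —HB2→ 2^2 + 2 —bump→ 3^3 + 3 = 30 —(−1)→ 29
29 —HB3→ 3^3 + 2 —bump→ 4^4 + 2 = 258 —(−1)→ 257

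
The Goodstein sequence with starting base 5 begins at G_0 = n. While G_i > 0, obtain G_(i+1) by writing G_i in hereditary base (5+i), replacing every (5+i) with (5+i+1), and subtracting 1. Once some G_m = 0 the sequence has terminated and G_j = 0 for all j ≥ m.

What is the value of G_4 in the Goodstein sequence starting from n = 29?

81

G_0=29  [base 5] 5^2 + 4  →[5↦6]→  6^2 + 4 = 40  −1 ⇒ G_1=39
G_1=39  [base 6] 6^2 + 3  →[6↦7]→  7^2 + 3 = 52  −1 ⇒ G_2=51
G_2=51  [base 7] 7^2 + 2  →[7↦8]→  8^2 + 2 = 66  −1 ⇒ G_3=65
G_3=65  [base 8] 8^2 + 1  →[8↦9]→  9^2 + 1 = 82  −1 ⇒ G_4=81
G_4=81  [base 9] 9^2  →[9↦10]→  10^2 = 100  −1 ⇒ G_5=99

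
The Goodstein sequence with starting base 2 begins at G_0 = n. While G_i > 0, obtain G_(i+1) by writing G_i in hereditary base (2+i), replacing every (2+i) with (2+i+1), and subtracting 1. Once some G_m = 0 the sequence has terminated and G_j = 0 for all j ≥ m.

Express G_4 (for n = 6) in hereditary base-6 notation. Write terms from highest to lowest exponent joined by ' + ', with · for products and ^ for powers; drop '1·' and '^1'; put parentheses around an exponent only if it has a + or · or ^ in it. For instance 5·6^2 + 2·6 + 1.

[0] 6 ≡ 2^2 + 2 (base 2). Lift 3: 30. −1: 29.
[1] 29 ≡ 3^3 + 2 (base 3). Lift 4: 258. −1: 257.
[2] 257 ≡ 4^4 + 1 (base 4). Lift 5: 3126. −1: 3125.
[3] 3125 ≡ 5^5 (base 5). Lift 6: 46656. −1: 46655.

5·6^5 + 5·6^4 + 5·6^3 + 5·6^2 + 5·6 + 5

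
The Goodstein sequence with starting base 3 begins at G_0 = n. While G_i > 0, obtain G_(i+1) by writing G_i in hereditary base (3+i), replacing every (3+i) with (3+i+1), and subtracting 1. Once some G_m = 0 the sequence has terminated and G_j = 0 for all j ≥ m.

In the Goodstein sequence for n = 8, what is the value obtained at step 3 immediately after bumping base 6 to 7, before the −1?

12

G_0=8  [base 3] 2·3 + 2  →[3↦4]→  2·4 + 2 = 10  −1 ⇒ G_1=9
G_1=9  [base 4] 2·4 + 1  →[4↦5]→  2·5 + 1 = 11  −1 ⇒ G_2=10
G_2=10  [base 5] 2·5  →[5↦6]→  2·6 = 12  −1 ⇒ G_3=11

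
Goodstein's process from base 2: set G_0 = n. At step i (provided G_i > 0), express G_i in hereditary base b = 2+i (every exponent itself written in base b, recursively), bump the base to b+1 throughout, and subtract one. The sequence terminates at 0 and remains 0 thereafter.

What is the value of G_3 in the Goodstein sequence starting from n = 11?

15627

11 —HB2→ 2^(2 + 1) + 2 + 1 —bump→ 3^(3 + 1) + 3 + 1 = 85 —(−1)→ 84
84 —HB3→ 3^(3 + 1) + 3 —bump→ 4^(4 + 1) + 4 = 1028 —(−1)→ 1027
1027 —HB4→ 4^(4 + 1) + 3 —bump→ 5^(5 + 1) + 3 = 15628 —(−1)→ 15627
15627 —HB5→ 5^(5 + 1) + 2 —bump→ 6^(6 + 1) + 2 = 279938 —(−1)→ 279937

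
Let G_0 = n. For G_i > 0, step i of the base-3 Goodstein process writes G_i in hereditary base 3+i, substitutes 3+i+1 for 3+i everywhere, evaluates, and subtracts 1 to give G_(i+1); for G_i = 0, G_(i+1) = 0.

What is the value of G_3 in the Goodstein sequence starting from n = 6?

(0) 6|_3 = 2·3 ↦ 2·4|_4 = 8 ⇒ 7
(1) 7|_4 = 4 + 3 ↦ 5 + 3|_5 = 8 ⇒ 7
(2) 7|_5 = 5 + 2 ↦ 6 + 2|_6 = 8 ⇒ 7
(3) 7|_6 = 6 + 1 ↦ 7 + 1|_7 = 8 ⇒ 7

7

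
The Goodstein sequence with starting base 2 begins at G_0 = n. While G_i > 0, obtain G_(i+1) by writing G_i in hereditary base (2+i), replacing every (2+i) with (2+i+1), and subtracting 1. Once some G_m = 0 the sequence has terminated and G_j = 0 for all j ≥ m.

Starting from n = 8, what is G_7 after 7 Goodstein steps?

774841151

8 —HB2→ 2^(2 + 1) —bump→ 3^(3 + 1) = 81 —(−1)→ 80
80 —HB3→ 2·3^3 + 2·3^2 + 2·3 + 2 —bump→ 2·4^4 + 2·4^2 + 2·4 + 2 = 554 —(−1)→ 553
553 —HB4→ 2·4^4 + 2·4^2 + 2·4 + 1 —bump→ 2·5^5 + 2·5^2 + 2·5 + 1 = 6311 —(−1)→ 6310
6310 —HB5→ 2·5^5 + 2·5^2 + 2·5 —bump→ 2·6^6 + 2·6^2 + 2·6 = 93396 —(−1)→ 93395
93395 —HB6→ 2·6^6 + 2·6^2 + 6 + 5 —bump→ 2·7^7 + 2·7^2 + 7 + 5 = 1647196 —(−1)→ 1647195
1647195 —HB7→ 2·7^7 + 2·7^2 + 7 + 4 —bump→ 2·8^8 + 2·8^2 + 8 + 4 = 33554572 —(−1)→ 33554571
33554571 —HB8→ 2·8^8 + 2·8^2 + 8 + 3 —bump→ 2·9^9 + 2·9^2 + 9 + 3 = 774841152 —(−1)→ 774841151
774841151 —HB9→ 2·9^9 + 2·9^2 + 9 + 2 —bump→ 2·10^10 + 2·10^2 + 10 + 2 = 20000000212 —(−1)→ 20000000211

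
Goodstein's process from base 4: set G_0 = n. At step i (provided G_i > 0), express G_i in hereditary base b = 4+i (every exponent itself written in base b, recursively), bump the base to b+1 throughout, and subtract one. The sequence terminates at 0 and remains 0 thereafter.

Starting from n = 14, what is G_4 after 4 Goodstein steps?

21

G_0=14  [base 4] 3·4 + 2  →[4↦5]→  3·5 + 2 = 17  −1 ⇒ G_1=16
G_1=16  [base 5] 3·5 + 1  →[5↦6]→  3·6 + 1 = 19  −1 ⇒ G_2=18
G_2=18  [base 6] 3·6  →[6↦7]→  3·7 = 21  −1 ⇒ G_3=20
G_3=20  [base 7] 2·7 + 6  →[7↦8]→  2·8 + 6 = 22  −1 ⇒ G_4=21
G_4=21  [base 8] 2·8 + 5  →[8↦9]→  2·9 + 5 = 23  −1 ⇒ G_5=22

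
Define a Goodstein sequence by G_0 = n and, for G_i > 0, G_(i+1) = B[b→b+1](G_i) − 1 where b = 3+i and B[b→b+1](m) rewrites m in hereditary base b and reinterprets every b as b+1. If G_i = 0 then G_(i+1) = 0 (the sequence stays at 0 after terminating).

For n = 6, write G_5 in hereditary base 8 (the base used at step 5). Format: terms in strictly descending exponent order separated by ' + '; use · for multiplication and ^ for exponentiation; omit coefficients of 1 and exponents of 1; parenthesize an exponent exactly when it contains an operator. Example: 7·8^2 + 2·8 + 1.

i=0: 6 = 2·3 (b=3); 3→4: 2·4 = 8; 8−1 = 7
i=1: 7 = 4 + 3 (b=4); 4→5: 5 + 3 = 8; 8−1 = 7
i=2: 7 = 5 + 2 (b=5); 5→6: 6 + 2 = 8; 8−1 = 7
i=3: 7 = 6 + 1 (b=6); 6→7: 7 + 1 = 8; 8−1 = 7
i=4: 7 = 7 (b=7); 7→8: 8 = 8; 8−1 = 7
i=5: 7 = 7 (b=8); 8→9: 7 = 7; 7−1 = 6

7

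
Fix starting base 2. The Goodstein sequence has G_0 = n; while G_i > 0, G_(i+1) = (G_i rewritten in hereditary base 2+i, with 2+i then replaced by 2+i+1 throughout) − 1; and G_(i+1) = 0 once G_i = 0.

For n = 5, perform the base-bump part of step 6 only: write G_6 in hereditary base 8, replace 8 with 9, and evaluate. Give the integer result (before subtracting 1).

2455

G_0 = 5. HB_2(5) = 2^2 + 1. Bump = 28. G_1 = 27.
G_1 = 27. HB_3(27) = 3^3. Bump = 256. G_2 = 255.
G_2 = 255. HB_4(255) = 3·4^3 + 3·4^2 + 3·4 + 3. Bump = 468. G_3 = 467.
G_3 = 467. HB_5(467) = 3·5^3 + 3·5^2 + 3·5 + 2. Bump = 776. G_4 = 775.
G_4 = 775. HB_6(775) = 3·6^3 + 3·6^2 + 3·6 + 1. Bump = 1198. G_5 = 1197.
G_5 = 1197. HB_7(1197) = 3·7^3 + 3·7^2 + 3·7. Bump = 1752. G_6 = 1751.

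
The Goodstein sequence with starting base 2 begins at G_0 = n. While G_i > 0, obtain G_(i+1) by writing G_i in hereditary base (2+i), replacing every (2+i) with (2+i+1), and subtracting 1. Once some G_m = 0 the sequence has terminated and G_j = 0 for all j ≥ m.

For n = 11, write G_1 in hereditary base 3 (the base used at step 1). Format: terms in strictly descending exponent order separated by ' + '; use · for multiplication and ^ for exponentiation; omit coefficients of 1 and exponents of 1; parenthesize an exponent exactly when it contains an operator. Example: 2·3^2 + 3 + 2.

3^(3 + 1) + 3

G_0=11  [base 2] 2^(2 + 1) + 2 + 1  →[2↦3]→  3^(3 + 1) + 3 + 1 = 85  −1 ⇒ G_1=84
G_1=84  [base 3] 3^(3 + 1) + 3  →[3↦4]→  4^(4 + 1) + 4 = 1028  −1 ⇒ G_2=1027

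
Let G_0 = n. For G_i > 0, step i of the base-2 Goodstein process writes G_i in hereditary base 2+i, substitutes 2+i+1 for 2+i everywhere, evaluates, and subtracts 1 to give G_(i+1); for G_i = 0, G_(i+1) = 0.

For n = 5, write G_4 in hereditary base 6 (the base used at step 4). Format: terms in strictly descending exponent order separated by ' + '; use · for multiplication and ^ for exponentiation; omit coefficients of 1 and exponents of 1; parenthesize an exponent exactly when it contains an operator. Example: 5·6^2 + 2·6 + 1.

step 0: 5 = 2^2 + 1; sub 3 for 2: 3^3 + 1; = 28; G_1 = 28−1 = 27
step 1: 27 = 3^3; sub 4 for 3: 4^4; = 256; G_2 = 256−1 = 255
step 2: 255 = 3·4^3 + 3·4^2 + 3·4 + 3; sub 5 for 4: 3·5^3 + 3·5^2 + 3·5 + 3; = 468; G_3 = 468−1 = 467
step 3: 467 = 3·5^3 + 3·5^2 + 3·5 + 2; sub 6 for 5: 3·6^3 + 3·6^2 + 3·6 + 2; = 776; G_4 = 776−1 = 775
step 4: 775 = 3·6^3 + 3·6^2 + 3·6 + 1; sub 7 for 6: 3·7^3 + 3·7^2 + 3·7 + 1; = 1198; G_5 = 1198−1 = 1197

3·6^3 + 3·6^2 + 3·6 + 1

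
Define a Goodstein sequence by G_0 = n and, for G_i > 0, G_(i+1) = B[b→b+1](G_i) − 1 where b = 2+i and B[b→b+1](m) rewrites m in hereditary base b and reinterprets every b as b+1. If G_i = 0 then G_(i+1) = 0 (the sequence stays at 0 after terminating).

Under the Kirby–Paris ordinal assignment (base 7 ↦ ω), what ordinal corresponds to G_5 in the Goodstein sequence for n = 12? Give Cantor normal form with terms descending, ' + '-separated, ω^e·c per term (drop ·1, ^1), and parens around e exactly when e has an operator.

12 —HB2→ 2^(2 + 1) + 2^2 —bump→ 3^(3 + 1) + 3^3 = 108 —(−1)→ 107
107 —HB3→ 3^(3 + 1) + 2·3^2 + 2·3 + 2 —bump→ 4^(4 + 1) + 2·4^2 + 2·4 + 2 = 1066 —(−1)→ 1065
1065 —HB4→ 4^(4 + 1) + 2·4^2 + 2·4 + 1 —bump→ 5^(5 + 1) + 2·5^2 + 2·5 + 1 = 15686 —(−1)→ 15685
15685 —HB5→ 5^(5 + 1) + 2·5^2 + 2·5 —bump→ 6^(6 + 1) + 2·6^2 + 2·6 = 280020 —(−1)→ 280019
280019 —HB6→ 6^(6 + 1) + 2·6^2 + 6 + 5 —bump→ 7^(7 + 1) + 2·7^2 + 7 + 5 = 5764911 —(−1)→ 5764910
5764910 —HB7→ 7^(7 + 1) + 2·7^2 + 7 + 4 —bump→ 8^(8 + 1) + 2·8^2 + 8 + 4 = 134217868 —(−1)→ 134217867

ω^(ω + 1) + ω^2·2 + ω + 4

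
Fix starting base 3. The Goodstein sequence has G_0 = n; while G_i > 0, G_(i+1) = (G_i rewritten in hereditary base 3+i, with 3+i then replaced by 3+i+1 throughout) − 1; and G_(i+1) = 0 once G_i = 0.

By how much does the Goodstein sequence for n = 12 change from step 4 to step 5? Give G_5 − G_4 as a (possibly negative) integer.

12 —HB3→ 3^2 + 3 —bump→ 4^2 + 4 = 20 —(−1)→ 19
19 —HB4→ 4^2 + 3 —bump→ 5^2 + 3 = 28 —(−1)→ 27
27 —HB5→ 5^2 + 2 —bump→ 6^2 + 2 = 38 —(−1)→ 37
37 —HB6→ 6^2 + 1 —bump→ 7^2 + 1 = 50 —(−1)→ 49
49 —HB7→ 7^2 —bump→ 8^2 = 64 —(−1)→ 63

14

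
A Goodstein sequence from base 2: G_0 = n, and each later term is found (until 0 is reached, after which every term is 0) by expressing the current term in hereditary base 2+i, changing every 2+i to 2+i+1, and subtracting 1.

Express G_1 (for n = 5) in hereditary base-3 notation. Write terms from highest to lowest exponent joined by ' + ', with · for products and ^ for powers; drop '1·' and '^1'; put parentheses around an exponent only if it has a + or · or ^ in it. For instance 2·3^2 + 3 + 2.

base 2: 5 = 2^2 + 1; at 3: 3^3 + 1 = 28; next = 27
base 3: 27 = 3^3; at 4: 4^4 = 256; next = 255

3^3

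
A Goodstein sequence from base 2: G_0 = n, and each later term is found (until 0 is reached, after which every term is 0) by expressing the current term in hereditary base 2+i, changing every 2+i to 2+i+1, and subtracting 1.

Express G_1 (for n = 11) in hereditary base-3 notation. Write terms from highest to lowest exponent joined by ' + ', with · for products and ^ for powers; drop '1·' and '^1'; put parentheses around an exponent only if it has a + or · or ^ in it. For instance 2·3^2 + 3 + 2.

3^(3 + 1) + 3

G_0 = 11. HB_2(11) = 2^(2 + 1) + 2 + 1. Bump = 85. G_1 = 84.
G_1 = 84. HB_3(84) = 3^(3 + 1) + 3. Bump = 1028. G_2 = 1027.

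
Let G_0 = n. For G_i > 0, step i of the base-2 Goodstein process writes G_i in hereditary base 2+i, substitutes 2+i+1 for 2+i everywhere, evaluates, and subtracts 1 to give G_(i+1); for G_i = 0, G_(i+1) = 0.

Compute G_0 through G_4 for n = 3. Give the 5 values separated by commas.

3, 3, 3, 2, 1

G_0 = 3. HB_2(3) = 2 + 1. Bump = 4. G_1 = 3.
G_1 = 3. HB_3(3) = 3. Bump = 4. G_2 = 3.
G_2 = 3. HB_4(3) = 3. Bump = 3. G_3 = 2.
G_3 = 2. HB_5(2) = 2. Bump = 2. G_4 = 1.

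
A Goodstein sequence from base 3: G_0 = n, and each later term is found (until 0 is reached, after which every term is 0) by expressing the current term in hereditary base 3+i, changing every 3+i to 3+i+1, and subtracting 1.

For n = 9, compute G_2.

17

G_0 = 9. HB_3(9) = 3^2. Bump = 16. G_1 = 15.
G_1 = 15. HB_4(15) = 3·4 + 3. Bump = 18. G_2 = 17.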